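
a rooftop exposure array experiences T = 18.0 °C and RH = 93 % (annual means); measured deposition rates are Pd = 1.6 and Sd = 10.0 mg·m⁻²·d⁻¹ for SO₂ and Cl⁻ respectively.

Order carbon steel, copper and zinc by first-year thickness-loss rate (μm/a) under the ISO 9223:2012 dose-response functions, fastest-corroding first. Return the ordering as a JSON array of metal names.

carbon steel: f(T) = -0.054·(T−10) [T>10 °C] = -0.4320
  Pd branch = 1.77·Pd^0.52·e^(0.02·RH+f) = 9.425 μm/a
  Sd branch = 0.102·Sd^0.62·e^(0.033·RH+0.04·T) = 18.8 μm/a
  r_corr = 9.425 + 18.8 = 28.22 μm/a
copper: f(T) = -0.080·(T−10) [T>10 °C] = -0.6400
  Pd branch = 0.0053·Pd^0.26·e^(0.059·RH+f) = 0.7627 μm/a
  Cl⁻ term: 0.01025·10.0^0.27·exp(0.036·93+0.049·18.0) = 1.312
  sum: 0.7627 + 1.312 → r_corr = 2.074 μm/a
zinc: T>10 °C ⇒ hinge -0.071·(18.0−10) = -0.5680
  Pd branch = 0.0129·Pd^0.44·e^(0.046·RH+f) = 0.6481 μm/a
  Cl⁻ term: 0.0175·10.0^0.57·exp(0.008·93+0.085·18.0) = 0.6319
  sum: 0.6481 + 0.6319 → r_corr = 1.28 μm/a
Ordering by μm/a: carbon steel (28.2) > copper (2.07) > zinc (1.28)

["carbon steel", "copper", "zinc"]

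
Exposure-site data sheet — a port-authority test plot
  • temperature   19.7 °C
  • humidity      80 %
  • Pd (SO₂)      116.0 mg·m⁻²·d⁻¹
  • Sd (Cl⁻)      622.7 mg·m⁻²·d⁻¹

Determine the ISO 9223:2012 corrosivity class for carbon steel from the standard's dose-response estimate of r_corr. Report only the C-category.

carbon steel: temperature factor f = -0.054·(9.7) = -0.5238
  SO₂ term: 1.77·116.0^0.52·exp(0.02·80-0.5238) = 61.5
  Cl⁻ term: 0.102·622.7^0.62·exp(0.033·80+0.04·19.7) = 169.8
  r_corr = 61.5 + 169.8 = 231.3 μm/a
231 μm/a falls in (200, 700] for carbon steel → category CX

CX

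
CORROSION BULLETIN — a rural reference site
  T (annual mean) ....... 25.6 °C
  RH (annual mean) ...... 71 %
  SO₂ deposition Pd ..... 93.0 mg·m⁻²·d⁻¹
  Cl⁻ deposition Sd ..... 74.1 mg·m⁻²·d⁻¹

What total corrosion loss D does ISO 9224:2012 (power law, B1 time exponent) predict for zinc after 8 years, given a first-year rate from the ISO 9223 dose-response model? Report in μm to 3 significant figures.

zinc: f(T) = -0.071·(T−10) [T>10 °C] = -1.1076
  sulphur-dioxide contribution → 0.8205 μm/a
  chloride contribution → 3.166 μm/a
  ⇒ r_corr(zinc) = 3.987 μm/a
Long-term exponent b (ISO 9224 Table 2, B1) = 0.813
  D(8) = 3.987 × 8^0.813 = 3.987 × 5.423 = 21.62 μm

D(8) = 21.6 μm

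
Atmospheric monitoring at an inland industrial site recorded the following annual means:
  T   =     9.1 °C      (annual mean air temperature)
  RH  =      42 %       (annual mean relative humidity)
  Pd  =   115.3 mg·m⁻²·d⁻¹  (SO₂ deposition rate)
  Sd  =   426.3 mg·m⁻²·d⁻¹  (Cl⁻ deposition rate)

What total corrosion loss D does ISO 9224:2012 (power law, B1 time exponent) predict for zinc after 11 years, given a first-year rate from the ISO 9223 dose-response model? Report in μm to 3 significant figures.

zinc: temperature factor f = +0.038·(-0.9) = -0.0342
  sulphur-dioxide contribution → 0.695 μm/a
  chloride contribution → 1.674 μm/a
  ⇒ r_corr(zinc) = 2.369 μm/a
ISO 9224: D(t) = r_corr · t^b with b = 0.813 (zinc, B1)
  D(11) = 2.369 × 11^0.813 = 2.369 × 7.025 = 16.64 μm

D(11) = 16.6 μm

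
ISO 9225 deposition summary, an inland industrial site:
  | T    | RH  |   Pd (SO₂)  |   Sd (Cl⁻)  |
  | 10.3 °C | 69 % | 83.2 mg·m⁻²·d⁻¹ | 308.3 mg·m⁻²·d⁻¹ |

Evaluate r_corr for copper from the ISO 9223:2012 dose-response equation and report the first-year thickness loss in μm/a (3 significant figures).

copper: temperature factor f = -0.080·(0.3) = -0.0240
  Pd branch = 0.0053·Pd^0.26·e^(0.059·RH+f) = 0.9574 μm/a
  Sd branch = 0.01025·Sd^0.27·e^(0.036·RH+0.049·T) = 0.9566 μm/a
  r_corr = 0.9574 + 0.9566 = 1.914 μm/a

r_corr = 1.91 μm/a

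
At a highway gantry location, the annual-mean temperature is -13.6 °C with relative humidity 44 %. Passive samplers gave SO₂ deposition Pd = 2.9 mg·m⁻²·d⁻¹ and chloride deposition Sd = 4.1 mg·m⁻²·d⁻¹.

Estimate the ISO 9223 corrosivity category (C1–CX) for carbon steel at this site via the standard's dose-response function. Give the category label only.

carbon steel: T≤10 °C ⇒ hinge +0.150·(-13.6−10) = -3.5400
  SO₂ term: 1.77·2.9^0.52·exp(0.02·44-3.5400) = 0.2154
  Sd branch = 0.102·Sd^0.62·e^(0.033·RH+0.04·T) = 0.6065 μm/a
  sum: 0.2154 + 0.6065 → r_corr = 0.8219 μm/a
0.822 μm/a falls in (0, 1.3] for carbon steel → category C1

C1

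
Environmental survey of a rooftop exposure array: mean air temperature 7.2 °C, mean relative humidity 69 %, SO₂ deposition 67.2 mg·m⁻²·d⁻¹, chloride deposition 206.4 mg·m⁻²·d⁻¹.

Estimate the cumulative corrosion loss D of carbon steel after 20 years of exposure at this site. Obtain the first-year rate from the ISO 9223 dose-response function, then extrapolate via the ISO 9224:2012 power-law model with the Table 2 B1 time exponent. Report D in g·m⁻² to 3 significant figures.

carbon steel: T≤10 °C ⇒ hinge +0.150·(7.2−10) = -0.4200
  Pd branch = 1.77·Pd^0.52·e^(0.02·RH+f) = 41.22 μm/a
  Cl⁻ term: 0.102·206.4^0.62·exp(0.033·69+0.04·7.2) = 36.11
  sum: 41.22 + 36.11 → r_corr = 77.34 μm/a
Long-term exponent b (ISO 9224 Table 2, B1) = 0.523
  D(20) = 77.34 × 20^0.523 = 77.34 × 4.791 = 370.5 μm
  Mass loss = 370.5 μm × 7.85 g/cm³ = 2909 g·m⁻²

D(20) = 2.91e+03 g·m⁻²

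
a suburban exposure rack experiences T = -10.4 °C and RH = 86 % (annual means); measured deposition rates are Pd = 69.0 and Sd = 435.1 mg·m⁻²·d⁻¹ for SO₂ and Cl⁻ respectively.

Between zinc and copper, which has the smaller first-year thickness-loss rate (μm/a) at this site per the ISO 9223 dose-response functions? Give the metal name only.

copper

zinc: f(T) = +0.038·(T−10) [T≤10 °C] = -0.7752
  sulphur-dioxide contribution → 2 μm/a
  chloride contribution → 0.4591 μm/a
  ⇒ r_corr(zinc) = 2.459 μm/a
copper: T≤10 °C ⇒ hinge +0.126·(-10.4−10) = -2.5704
  sulphur-dioxide contribution → 0.1948 μm/a
  chloride contribution → 0.7021 μm/a
  total first-year rate 0.8969 μm/a
Ordering by μm/a: zinc (2.46) > copper (0.897)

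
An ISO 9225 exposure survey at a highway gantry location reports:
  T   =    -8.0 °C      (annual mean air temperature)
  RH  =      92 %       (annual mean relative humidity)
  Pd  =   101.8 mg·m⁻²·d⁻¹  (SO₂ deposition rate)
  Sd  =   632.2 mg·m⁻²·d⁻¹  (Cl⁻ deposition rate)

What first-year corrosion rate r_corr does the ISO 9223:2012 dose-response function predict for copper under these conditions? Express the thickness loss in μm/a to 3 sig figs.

r_corr = 1.50 μm/a

copper: temperature factor f = +0.126·(-18.0) = -2.2680
  SO₂ term: 0.0053·101.8^0.26·exp(0.059·92-2.2680) = 0.4156
  Sd branch = 0.01025·Sd^0.27·e^(0.036·RH+0.049·T) = 1.084 μm/a
  sum: 0.4156 + 1.084 → r_corr = 1.5 μm/a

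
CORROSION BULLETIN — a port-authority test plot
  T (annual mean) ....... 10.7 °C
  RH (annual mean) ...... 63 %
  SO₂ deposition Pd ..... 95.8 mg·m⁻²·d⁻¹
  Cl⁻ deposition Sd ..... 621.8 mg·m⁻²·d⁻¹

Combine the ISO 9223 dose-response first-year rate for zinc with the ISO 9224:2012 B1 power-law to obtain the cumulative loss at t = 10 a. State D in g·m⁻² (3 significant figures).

D(10) = 208 g·m⁻²

zinc: temperature factor f = -0.071·(0.7) = -0.0497
  SO₂ term: 0.0129·95.8^0.44·exp(0.046·63-0.0497) = 1.657
  Sd branch = 0.0175·Sd^0.57·e^(0.008·RH+0.085·T) = 2.814 μm/a
  sum: 1.657 + 2.814 → r_corr = 4.471 μm/a
Power-law: D(10) = r_corr · 10^0.813
  D(10) = 4.471 × 10^0.813 = 4.471 × 6.501 = 29.07 μm
  Mass loss = 29.07 μm × 7.14 g/cm³ = 207.5 g·m⁻²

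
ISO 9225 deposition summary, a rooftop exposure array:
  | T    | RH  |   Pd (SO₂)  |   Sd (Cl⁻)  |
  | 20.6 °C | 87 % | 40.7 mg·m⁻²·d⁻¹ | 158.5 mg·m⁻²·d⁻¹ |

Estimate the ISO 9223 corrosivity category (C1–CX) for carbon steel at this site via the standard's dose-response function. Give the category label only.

carbon steel: temperature factor f = -0.054·(10.6) = -0.5724
  sulphur-dioxide contribution → 39.09 μm/a
  chloride contribution → 94.92 μm/a
  total first-year rate 134 μm/a
Category bounds: 80…200 μm/a bracket r_corr ⇒ C5

C5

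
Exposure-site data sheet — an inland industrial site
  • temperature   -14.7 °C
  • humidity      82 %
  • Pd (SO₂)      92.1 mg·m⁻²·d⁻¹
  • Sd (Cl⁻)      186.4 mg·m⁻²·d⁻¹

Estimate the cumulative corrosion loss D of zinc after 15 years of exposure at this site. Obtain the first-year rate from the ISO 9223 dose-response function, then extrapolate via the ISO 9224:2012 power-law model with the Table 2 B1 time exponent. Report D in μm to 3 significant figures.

D(15) = 16.2 μm

zinc: f(T) = +0.038·(T−10) [T≤10 °C] = -0.9386
  Pd branch = 0.0129·Pd^0.44·e^(0.046·RH+f) = 1.605 μm/a
  Cl⁻ term: 0.0175·186.4^0.57·exp(0.008·82+0.085·-14.7) = 0.1903
  sum: 1.605 + 0.1903 → r_corr = 1.795 μm/a
Long-term exponent b (ISO 9224 Table 2, B1) = 0.813
  D(15) = 1.795 × 15^0.813 = 1.795 × 9.04 = 16.23 μm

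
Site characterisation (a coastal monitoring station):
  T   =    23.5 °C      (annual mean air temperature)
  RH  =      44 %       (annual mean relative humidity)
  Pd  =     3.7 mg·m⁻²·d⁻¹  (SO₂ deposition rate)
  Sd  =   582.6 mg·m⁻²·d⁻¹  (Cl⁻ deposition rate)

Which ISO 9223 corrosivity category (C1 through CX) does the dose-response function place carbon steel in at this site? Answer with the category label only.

carbon steel: temperature factor f = -0.054·(13.5) = -0.7290
  SO₂ term: 1.77·3.7^0.52·exp(0.02·44-0.7290) = 4.065
  Cl⁻ term: 0.102·582.6^0.62·exp(0.033·44+0.04·23.5) = 57.8
  sum: 4.065 + 57.8 → r_corr = 61.87 μm/a
Category bounds: 50…80 μm/a bracket r_corr ⇒ C4

C4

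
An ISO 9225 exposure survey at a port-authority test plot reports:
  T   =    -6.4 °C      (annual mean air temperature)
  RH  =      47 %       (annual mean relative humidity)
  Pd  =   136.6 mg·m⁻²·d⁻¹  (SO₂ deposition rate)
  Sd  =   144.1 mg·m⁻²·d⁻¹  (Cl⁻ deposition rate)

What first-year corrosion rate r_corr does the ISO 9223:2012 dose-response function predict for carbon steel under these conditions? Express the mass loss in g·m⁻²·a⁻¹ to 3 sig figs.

r_corr = 103 g·m⁻²·a⁻¹

carbon steel: temperature factor f = +0.150·(-16.4) = -2.4600
  Pd branch = 1.77·Pd^0.52·e^(0.02·RH+f) = 4.992 μm/a
  Sd branch = 0.102·Sd^0.62·e^(0.033·RH+0.04·T) = 8.117 μm/a
  sum: 4.992 + 8.117 → r_corr = 13.11 μm/a
Convert to mass loss: 13.11 μm/a × 7.85 g/cm³ = 102.9 g·m⁻²·a⁻¹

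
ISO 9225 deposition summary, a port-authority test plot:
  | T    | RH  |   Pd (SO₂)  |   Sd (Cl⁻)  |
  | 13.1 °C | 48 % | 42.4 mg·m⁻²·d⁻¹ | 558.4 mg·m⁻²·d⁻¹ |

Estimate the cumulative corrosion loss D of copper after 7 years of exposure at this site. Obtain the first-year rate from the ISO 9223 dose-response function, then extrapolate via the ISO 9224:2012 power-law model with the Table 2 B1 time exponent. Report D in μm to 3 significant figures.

D(7) = 2.90 μm

copper: T>10 °C ⇒ hinge -0.080·(13.1−10) = -0.2480
  sulphur-dioxide contribution → 0.186 μm/a
  chloride contribution → 0.6048 μm/a
  ⇒ r_corr(copper) = 0.7909 μm/a
Power-law: D(7) = r_corr · 7^0.667
  D(7) = 0.7909 × 7^0.667 = 0.7909 × 3.662 = 2.896 μm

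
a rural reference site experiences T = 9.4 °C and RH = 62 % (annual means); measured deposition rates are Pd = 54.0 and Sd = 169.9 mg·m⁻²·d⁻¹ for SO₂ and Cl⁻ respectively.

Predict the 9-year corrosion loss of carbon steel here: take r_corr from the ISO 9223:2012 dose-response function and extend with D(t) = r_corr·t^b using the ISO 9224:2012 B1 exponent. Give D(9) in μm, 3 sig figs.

D(9) = 228 μm

carbon steel: T≤10 °C ⇒ hinge +0.150·(9.4−10) = -0.0900
  sulphur-dioxide contribution → 44.49 μm/a
  chloride contribution → 27.74 μm/a
  total first-year rate 72.23 μm/a
ISO 9224: D(t) = r_corr · t^b with b = 0.523 (carbon steel, B1)
  D(9) = 72.23 × 9^0.523 = 72.23 × 3.156 = 227.9 μm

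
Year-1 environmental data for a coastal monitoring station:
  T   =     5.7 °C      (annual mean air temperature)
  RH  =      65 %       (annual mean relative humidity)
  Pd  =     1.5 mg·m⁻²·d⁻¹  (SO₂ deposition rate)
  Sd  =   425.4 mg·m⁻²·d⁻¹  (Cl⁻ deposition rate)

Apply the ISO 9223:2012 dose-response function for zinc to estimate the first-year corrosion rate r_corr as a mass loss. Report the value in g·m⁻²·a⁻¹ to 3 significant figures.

r_corr = 12.6 g·m⁻²·a⁻¹

zinc: f(T) = +0.038·(T−10) [T≤10 °C] = -0.1634
  sulphur-dioxide contribution → 0.2604 μm/a
  chloride contribution → 1.506 μm/a
  ⇒ r_corr(zinc) = 1.766 μm/a
Convert to mass loss: 1.766 μm/a × 7.14 g/cm³ = 12.61 g·m⁻²·a⁻¹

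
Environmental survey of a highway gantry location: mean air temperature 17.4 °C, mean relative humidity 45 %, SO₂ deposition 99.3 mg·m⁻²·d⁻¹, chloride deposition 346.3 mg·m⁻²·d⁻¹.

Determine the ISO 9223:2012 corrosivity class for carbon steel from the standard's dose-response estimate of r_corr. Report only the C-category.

carbon steel: T>10 °C ⇒ hinge -0.054·(17.4−10) = -0.3996
  Pd branch = 1.77·Pd^0.52·e^(0.02·RH+f) = 31.89 μm/a
  Sd branch = 0.102·Sd^0.62·e^(0.033·RH+0.04·T) = 33.9 μm/a
  sum: 31.89 + 33.9 → r_corr = 65.8 μm/a
Category bounds: 50…80 μm/a bracket r_corr ⇒ C4

C4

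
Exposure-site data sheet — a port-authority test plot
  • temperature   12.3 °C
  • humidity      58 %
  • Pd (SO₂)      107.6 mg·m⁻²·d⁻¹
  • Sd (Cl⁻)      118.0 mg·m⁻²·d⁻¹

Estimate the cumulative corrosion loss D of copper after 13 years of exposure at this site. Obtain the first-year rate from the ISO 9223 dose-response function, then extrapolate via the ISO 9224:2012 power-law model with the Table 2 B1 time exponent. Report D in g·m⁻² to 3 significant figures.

D(13) = 49.8 g·m⁻²

copper: temperature factor f = -0.080·(2.3) = -0.1840
  Pd branch = 0.0053·Pd^0.26·e^(0.059·RH+f) = 0.4558 μm/a
  Sd branch = 0.01025·Sd^0.27·e^(0.036·RH+0.049·T) = 0.5479 μm/a
  r_corr = 0.4558 + 0.5479 = 1.004 μm/a
Long-term exponent b (ISO 9224 Table 2, B1) = 0.667
  D(13) = 1.004 × 13^0.667 = 1.004 × 5.534 = 5.554 μm
  Mass loss = 5.554 μm × 8.96 g/cm³ = 49.76 g·m⁻²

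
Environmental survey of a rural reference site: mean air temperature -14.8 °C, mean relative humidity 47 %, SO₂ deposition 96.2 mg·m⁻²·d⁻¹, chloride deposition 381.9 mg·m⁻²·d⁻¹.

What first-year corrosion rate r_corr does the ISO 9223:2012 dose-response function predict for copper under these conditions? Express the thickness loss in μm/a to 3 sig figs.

copper: T≤10 °C ⇒ hinge +0.126·(-14.8−10) = -3.1248
  Pd branch = 0.0053·Pd^0.26·e^(0.059·RH+f) = 0.01222 μm/a
  Cl⁻ term: 0.01025·381.9^0.27·exp(0.036·47+0.049·-14.8) = 0.1342
  sum: 0.01222 + 0.1342 → r_corr = 0.1464 μm/a

r_corr = 0.146 μm/a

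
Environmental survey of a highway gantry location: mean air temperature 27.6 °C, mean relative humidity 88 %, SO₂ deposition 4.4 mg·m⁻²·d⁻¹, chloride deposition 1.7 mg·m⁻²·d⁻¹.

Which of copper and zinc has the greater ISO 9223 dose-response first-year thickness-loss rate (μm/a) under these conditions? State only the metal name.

copper: f(T) = -0.080·(T−10) [T>10 °C] = -1.4080
  Pd branch = 0.0053·Pd^0.26·e^(0.059·RH+f) = 0.3427 μm/a
  Cl⁻ term: 0.01025·1.7^0.27·exp(0.036·88+0.049·27.6) = 1.087
  sum: 0.3427 + 1.087 → r_corr = 1.429 μm/a
zinc: temperature factor f = -0.071·(17.6) = -1.2496
  Pd branch = 0.0129·Pd^0.44·e^(0.046·RH+f) = 0.4065 μm/a
  Sd branch = 0.0175·Sd^0.57·e^(0.008·RH+0.085·T) = 0.5 μm/a
  r_corr = 0.4065 + 0.5 = 0.9065 μm/a
Ordering by μm/a: copper (1.43) > zinc (0.907)

copper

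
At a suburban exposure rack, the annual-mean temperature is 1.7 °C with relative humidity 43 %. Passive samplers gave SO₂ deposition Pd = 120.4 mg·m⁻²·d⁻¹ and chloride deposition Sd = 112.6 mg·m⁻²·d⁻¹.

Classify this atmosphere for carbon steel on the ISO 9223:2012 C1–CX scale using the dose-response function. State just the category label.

C2

carbon steel: temperature factor f = +0.150·(-8.3) = -1.2450
  sulphur-dioxide contribution → 14.54 μm/a
  chloride contribution → 8.44 μm/a
  total first-year rate 22.98 μm/a
23 μm/a falls in (1.3, 25] for carbon steel → category C2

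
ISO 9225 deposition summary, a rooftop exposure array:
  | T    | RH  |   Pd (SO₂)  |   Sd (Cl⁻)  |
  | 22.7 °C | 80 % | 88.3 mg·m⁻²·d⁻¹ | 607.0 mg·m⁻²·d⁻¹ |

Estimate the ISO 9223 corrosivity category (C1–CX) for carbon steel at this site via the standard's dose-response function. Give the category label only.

CX

carbon steel: T>10 °C ⇒ hinge -0.054·(22.7−10) = -0.6858
  SO₂ term: 1.77·88.3^0.52·exp(0.02·80-0.6858) = 45.38
  Cl⁻ term: 0.102·607.0^0.62·exp(0.033·80+0.04·22.7) = 188.4
  r_corr = 45.38 + 188.4 = 233.8 μm/a
Category bounds: 200…700 μm/a bracket r_corr ⇒ CX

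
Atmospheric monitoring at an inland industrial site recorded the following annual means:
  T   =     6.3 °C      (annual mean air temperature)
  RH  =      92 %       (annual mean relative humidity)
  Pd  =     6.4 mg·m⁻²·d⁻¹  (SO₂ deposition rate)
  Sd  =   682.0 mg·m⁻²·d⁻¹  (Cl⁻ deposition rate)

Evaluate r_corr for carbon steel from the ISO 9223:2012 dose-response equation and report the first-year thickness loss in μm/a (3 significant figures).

carbon steel: temperature factor f = +0.150·(-3.7) = -0.5550
  Pd branch = 1.77·Pd^0.52·e^(0.02·RH+f) = 16.8 μm/a
  Sd branch = 0.102·Sd^0.62·e^(0.033·RH+0.04·T) = 156.1 μm/a
  sum: 16.8 + 156.1 → r_corr = 172.9 μm/a

r_corr = 173 μm/a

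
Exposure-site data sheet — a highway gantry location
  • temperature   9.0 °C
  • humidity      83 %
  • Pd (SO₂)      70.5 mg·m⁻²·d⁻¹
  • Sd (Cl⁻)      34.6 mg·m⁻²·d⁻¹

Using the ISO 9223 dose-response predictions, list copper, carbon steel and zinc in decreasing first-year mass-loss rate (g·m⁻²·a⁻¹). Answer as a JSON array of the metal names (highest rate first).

copper: temperature factor f = +0.126·(-1.0) = -0.1260
  sulphur-dioxide contribution → 1.892 μm/a
  chloride contribution → 0.8231 μm/a
  total first-year rate 2.715 μm/a
  mass loss = 2.715 μm/a × 8.96 g/cm³ = 24.32 g·m⁻²·a⁻¹
carbon steel: f(T) = +0.150·(T−10) [T≤10 °C] = -0.1500
  sulphur-dioxide contribution → 73.25 μm/a
  chloride contribution → 20.36 μm/a
  ⇒ r_corr(carbon steel) = 93.61 μm/a
  mass loss = 93.61 μm/a × 7.85 g/cm³ = 734.8 g·m⁻²·a⁻¹
zinc: T≤10 °C ⇒ hinge +0.038·(9.0−10) = -0.0380
  sulphur-dioxide contribution → 3.676 μm/a
  chloride contribution → 0.5507 μm/a
  ⇒ r_corr(zinc) = 4.227 μm/a
  mass loss = 4.227 μm/a × 7.14 g/cm³ = 30.18 g·m⁻²·a⁻¹
Ordering by g·m⁻²·a⁻¹: carbon steel (735) > zinc (30.2) > copper (24.3)

["carbon steel", "zinc", "copper"]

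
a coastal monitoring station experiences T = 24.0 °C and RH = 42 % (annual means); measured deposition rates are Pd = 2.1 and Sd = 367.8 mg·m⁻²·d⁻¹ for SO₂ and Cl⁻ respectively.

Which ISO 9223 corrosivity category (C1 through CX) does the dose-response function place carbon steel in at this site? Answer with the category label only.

C3

carbon steel: f(T) = -0.054·(T−10) [T>10 °C] = -0.7560
  Pd branch = 1.77·Pd^0.52·e^(0.02·RH+f) = 2.831 μm/a
  Cl⁻ term: 0.102·367.8^0.62·exp(0.033·42+0.04·24.0) = 41.51
  sum: 2.831 + 41.51 → r_corr = 44.34 μm/a
Category bounds: 25…50 μm/a bracket r_corr ⇒ C3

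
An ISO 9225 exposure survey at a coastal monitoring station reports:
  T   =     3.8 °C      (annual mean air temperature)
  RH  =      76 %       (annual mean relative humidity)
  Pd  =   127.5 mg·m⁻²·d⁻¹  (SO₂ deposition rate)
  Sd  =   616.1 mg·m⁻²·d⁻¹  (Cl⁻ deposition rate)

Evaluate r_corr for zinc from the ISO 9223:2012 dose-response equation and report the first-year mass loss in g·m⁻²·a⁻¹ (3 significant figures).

zinc: temperature factor f = +0.038·(-6.2) = -0.2356
  sulphur-dioxide contribution → 2.838 μm/a
  chloride contribution → 1.728 μm/a
  total first-year rate 4.566 μm/a
Convert to mass loss: 4.566 μm/a × 7.14 g/cm³ = 32.6 g·m⁻²·a⁻¹

r_corr = 32.6 g·m⁻²·a⁻¹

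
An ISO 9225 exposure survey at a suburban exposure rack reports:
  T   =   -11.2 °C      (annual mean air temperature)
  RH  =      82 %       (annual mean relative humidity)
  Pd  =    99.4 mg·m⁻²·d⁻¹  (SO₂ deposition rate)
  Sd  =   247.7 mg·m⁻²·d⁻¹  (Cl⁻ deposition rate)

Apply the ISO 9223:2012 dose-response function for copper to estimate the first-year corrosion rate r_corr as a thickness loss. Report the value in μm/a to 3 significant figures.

r_corr = 0.655 μm/a

copper: f(T) = +0.126·(T−10) [T≤10 °C] = -2.6712
  Pd branch = 0.0053·Pd^0.26·e^(0.059·RH+f) = 0.153 μm/a
  Sd branch = 0.01025·Sd^0.27·e^(0.036·RH+0.049·T) = 0.5021 μm/a
  sum: 0.153 + 0.5021 → r_corr = 0.6551 μm/a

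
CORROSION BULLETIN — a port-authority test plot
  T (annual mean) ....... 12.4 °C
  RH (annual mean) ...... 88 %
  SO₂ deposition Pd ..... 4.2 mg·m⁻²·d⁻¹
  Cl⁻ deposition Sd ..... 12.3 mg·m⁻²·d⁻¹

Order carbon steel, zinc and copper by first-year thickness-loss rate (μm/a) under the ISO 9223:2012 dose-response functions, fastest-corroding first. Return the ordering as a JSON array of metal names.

["carbon steel", "copper", "zinc"]

carbon steel: T>10 °C ⇒ hinge -0.054·(12.4−10) = -0.1296
  SO₂ term: 1.77·4.2^0.52·exp(0.02·88-0.1296) = 19.06
  Sd branch = 0.102·Sd^0.62·e^(0.033·RH+0.04·T) = 14.49 μm/a
  r_corr = 19.06 + 14.49 = 33.55 μm/a
zinc: T>10 °C ⇒ hinge -0.071·(12.4−10) = -0.1704
  Pd branch = 0.0129·Pd^0.44·e^(0.046·RH+f) = 1.172 μm/a
  Cl⁻ term: 0.0175·12.3^0.57·exp(0.008·88+0.085·12.4) = 0.4244
  r_corr = 1.172 + 0.4244 = 1.596 μm/a
copper: temperature factor f = -0.080·(2.4) = -0.1920
  Pd branch = 0.0053·Pd^0.26·e^(0.059·RH+f) = 1.142 μm/a
  Cl⁻ term: 0.01025·12.3^0.27·exp(0.036·88+0.049·12.4) = 0.8805
  r_corr = 1.142 + 0.8805 = 2.023 μm/a
Ordering by μm/a: carbon steel (33.5) > copper (2.02) > zinc (1.6)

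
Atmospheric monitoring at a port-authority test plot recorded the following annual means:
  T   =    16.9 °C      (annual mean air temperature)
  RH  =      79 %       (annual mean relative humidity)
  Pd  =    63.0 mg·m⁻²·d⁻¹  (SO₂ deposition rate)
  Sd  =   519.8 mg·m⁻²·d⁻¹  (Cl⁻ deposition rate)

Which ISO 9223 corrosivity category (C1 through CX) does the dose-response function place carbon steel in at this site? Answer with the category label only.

C5

carbon steel: T>10 °C ⇒ hinge -0.054·(16.9−10) = -0.3726
  SO₂ term: 1.77·63.0^0.52·exp(0.02·79-0.3726) = 51.05
  Cl⁻ term: 0.102·519.8^0.62·exp(0.033·79+0.04·16.9) = 131.3
  sum: 51.05 + 131.3 → r_corr = 182.3 μm/a
ISO 9223 Table 2 (carbon steel): 80 < 182 ≤ 200 μm/a ⇒ C5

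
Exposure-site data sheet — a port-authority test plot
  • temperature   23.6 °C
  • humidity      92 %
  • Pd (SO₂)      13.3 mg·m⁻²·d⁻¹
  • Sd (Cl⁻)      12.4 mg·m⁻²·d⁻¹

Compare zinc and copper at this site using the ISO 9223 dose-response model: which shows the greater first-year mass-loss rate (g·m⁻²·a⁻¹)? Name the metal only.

copper

zinc: f(T) = -0.071·(T−10) [T>10 °C] = -0.9656
  sulphur-dioxide contribution → 1.056 μm/a
  chloride contribution → 1.141 μm/a
  total first-year rate 2.197 μm/a
  mass loss = 2.197 μm/a × 7.14 g/cm³ = 15.68 g·m⁻²·a⁻¹
copper: temperature factor f = -0.080·(13.6) = -1.0880
  sulphur-dioxide contribution → 0.7967 μm/a
  chloride contribution → 1.764 μm/a
  ⇒ r_corr(copper) = 2.561 μm/a
  mass loss = 2.561 μm/a × 8.96 g/cm³ = 22.95 g·m⁻²·a⁻¹
Ordering by g·m⁻²·a⁻¹: copper (22.9) > zinc (15.7)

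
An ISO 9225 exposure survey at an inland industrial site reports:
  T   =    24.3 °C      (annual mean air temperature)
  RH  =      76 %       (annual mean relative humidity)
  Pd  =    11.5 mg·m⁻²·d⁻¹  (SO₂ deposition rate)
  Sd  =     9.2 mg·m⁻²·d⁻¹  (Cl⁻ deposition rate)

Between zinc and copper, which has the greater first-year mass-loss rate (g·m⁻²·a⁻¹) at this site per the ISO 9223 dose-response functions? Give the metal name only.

zinc: f(T) = -0.071·(T−10) [T>10 °C] = -1.0153
  SO₂ term: 0.0129·11.5^0.44·exp(0.046·76-1.0153) = 0.4515
  Sd branch = 0.0175·Sd^0.57·e^(0.008·RH+0.085·T) = 0.8984 μm/a
  r_corr = 0.4515 + 0.8984 = 1.35 μm/a
  mass loss = 1.35 μm/a × 7.14 g/cm³ = 9.638 g·m⁻²·a⁻¹
copper: T>10 °C ⇒ hinge -0.080·(24.3−10) = -1.1440
  Pd branch = 0.0053·Pd^0.26·e^(0.059·RH+f) = 0.2822 μm/a
  Sd branch = 0.01025·Sd^0.27·e^(0.036·RH+0.049·T) = 0.9469 μm/a
  sum: 0.2822 + 0.9469 → r_corr = 1.229 μm/a
  mass loss = 1.229 μm/a × 8.96 g/cm³ = 11.01 g·m⁻²·a⁻¹
Ordering by g·m⁻²·a⁻¹: copper (11) > zinc (9.64)

copper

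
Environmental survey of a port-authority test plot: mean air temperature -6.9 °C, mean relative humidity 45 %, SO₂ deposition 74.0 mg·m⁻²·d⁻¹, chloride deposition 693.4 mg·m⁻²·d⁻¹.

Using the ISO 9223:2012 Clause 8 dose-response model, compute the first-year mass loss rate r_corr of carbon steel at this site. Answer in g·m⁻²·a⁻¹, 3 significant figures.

r_corr = 180 g·m⁻²·a⁻¹

carbon steel: f(T) = +0.150·(T−10) [T≤10 °C] = -2.5350
  SO₂ term: 1.77·74.0^0.52·exp(0.02·45-2.5350) = 3.235
  Cl⁻ term: 0.102·693.4^0.62·exp(0.033·45+0.04·-6.9) = 19.73
  sum: 3.235 + 19.73 → r_corr = 22.96 μm/a
Convert to mass loss: 22.96 μm/a × 7.85 g/cm³ = 180.3 g·m⁻²·a⁻¹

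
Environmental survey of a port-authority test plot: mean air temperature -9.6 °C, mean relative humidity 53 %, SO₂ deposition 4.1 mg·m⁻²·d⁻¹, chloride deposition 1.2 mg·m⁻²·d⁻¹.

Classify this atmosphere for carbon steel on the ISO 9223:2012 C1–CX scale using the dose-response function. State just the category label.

carbon steel: temperature factor f = +0.150·(-19.6) = -2.9400
  SO₂ term: 1.77·4.1^0.52·exp(0.02·53-2.9400) = 0.5625
  Sd branch = 0.102·Sd^0.62·e^(0.033·RH+0.04·T) = 0.4472 μm/a
  r_corr = 0.5625 + 0.4472 = 1.01 μm/a
Category bounds: 0…1.3 μm/a bracket r_corr ⇒ C1

C1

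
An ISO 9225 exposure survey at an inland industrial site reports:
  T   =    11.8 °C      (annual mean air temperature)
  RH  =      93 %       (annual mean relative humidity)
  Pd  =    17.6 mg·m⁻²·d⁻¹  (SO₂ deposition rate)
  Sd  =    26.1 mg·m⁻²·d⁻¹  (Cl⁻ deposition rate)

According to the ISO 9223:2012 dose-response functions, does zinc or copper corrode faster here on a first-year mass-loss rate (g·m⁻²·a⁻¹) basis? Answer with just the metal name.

zinc: T>10 °C ⇒ hinge -0.071·(11.8−10) = -0.1278
  SO₂ term: 0.0129·17.6^0.44·exp(0.046·93-0.1278) = 2.891
  Cl⁻ term: 0.0175·26.1^0.57·exp(0.008·93+0.085·11.8) = 0.6445
  sum: 2.891 + 0.6445 → r_corr = 3.535 μm/a
  mass loss = 3.535 μm/a × 7.14 g/cm³ = 25.24 g·m⁻²·a⁻¹
copper: f(T) = -0.080·(T−10) [T>10 °C] = -0.1440
  SO₂ term: 0.0053·17.6^0.26·exp(0.059·93-0.1440) = 2.336
  Sd branch = 0.01025·Sd^0.27·e^(0.036·RH+0.049·T) = 1.254 μm/a
  sum: 2.336 + 1.254 → r_corr = 3.591 μm/a
  mass loss = 3.591 μm/a × 8.96 g/cm³ = 32.17 g·m⁻²·a⁻¹
Ordering by g·m⁻²·a⁻¹: copper (32.2) > zinc (25.2)

copper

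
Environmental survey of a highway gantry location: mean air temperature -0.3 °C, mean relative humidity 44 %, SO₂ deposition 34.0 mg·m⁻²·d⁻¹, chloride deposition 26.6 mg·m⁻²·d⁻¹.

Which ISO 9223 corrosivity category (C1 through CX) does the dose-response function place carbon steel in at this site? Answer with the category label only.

carbon steel: f(T) = +0.150·(T−10) [T≤10 °C] = -1.5450
  Pd branch = 1.77·Pd^0.52·e^(0.02·RH+f) = 5.696 μm/a
  Sd branch = 0.102·Sd^0.62·e^(0.033·RH+0.04·T) = 3.292 μm/a
  r_corr = 5.696 + 3.292 = 8.987 μm/a
8.99 μm/a falls in (1.3, 25] for carbon steel → category C2

C2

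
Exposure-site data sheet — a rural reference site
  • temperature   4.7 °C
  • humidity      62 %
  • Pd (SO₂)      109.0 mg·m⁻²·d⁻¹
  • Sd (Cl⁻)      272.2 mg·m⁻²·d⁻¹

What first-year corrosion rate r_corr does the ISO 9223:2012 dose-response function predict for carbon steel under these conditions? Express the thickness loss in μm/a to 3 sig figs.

carbon steel: f(T) = +0.150·(T−10) [T≤10 °C] = -0.7950
  sulphur-dioxide contribution → 31.67 μm/a
  chloride contribution → 30.79 μm/a
  ⇒ r_corr(carbon steel) = 62.47 μm/a

r_corr = 62.5 μm/a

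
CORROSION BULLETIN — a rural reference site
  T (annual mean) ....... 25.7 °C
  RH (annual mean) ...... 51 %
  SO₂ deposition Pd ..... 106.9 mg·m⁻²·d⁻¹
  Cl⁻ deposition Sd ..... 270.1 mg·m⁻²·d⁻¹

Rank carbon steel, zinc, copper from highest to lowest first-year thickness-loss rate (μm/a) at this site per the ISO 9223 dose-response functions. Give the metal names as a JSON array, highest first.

["carbon steel", "zinc", "copper"]

carbon steel: f(T) = -0.054·(T−10) [T>10 °C] = -0.8478
  SO₂ term: 1.77·106.9^0.52·exp(0.02·51-0.8478) = 23.87
  Sd branch = 0.102·Sd^0.62·e^(0.033·RH+0.04·T) = 49.38 μm/a
  r_corr = 23.87 + 49.38 = 73.24 μm/a
zinc: f(T) = -0.071·(T−10) [T>10 °C] = -1.1147
  Pd branch = 0.0129·Pd^0.44·e^(0.046·RH+f) = 0.3452 μm/a
  Sd branch = 0.0175·Sd^0.57·e^(0.008·RH+0.085·T) = 5.687 μm/a
  sum: 0.3452 + 5.687 → r_corr = 6.033 μm/a
copper: temperature factor f = -0.080·(15.7) = -1.2560
  Pd branch = 0.0053·Pd^0.26·e^(0.059·RH+f) = 0.1031 μm/a
  Sd branch = 0.01025·Sd^0.27·e^(0.036·RH+0.049·T) = 1.027 μm/a
  r_corr = 0.1031 + 1.027 = 1.13 μm/a
Ordering by μm/a: carbon steel (73.2) > zinc (6.03) > copper (1.13)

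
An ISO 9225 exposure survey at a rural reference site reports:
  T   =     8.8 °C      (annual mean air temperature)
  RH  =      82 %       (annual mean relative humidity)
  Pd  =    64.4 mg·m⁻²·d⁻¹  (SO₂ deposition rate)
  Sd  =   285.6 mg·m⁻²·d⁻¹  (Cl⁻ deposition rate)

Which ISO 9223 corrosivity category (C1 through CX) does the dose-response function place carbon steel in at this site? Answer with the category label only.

C5

carbon steel: T≤10 °C ⇒ hinge +0.150·(8.8−10) = -0.1800
  Pd branch = 1.77·Pd^0.52·e^(0.02·RH+f) = 66.48 μm/a
  Sd branch = 0.102·Sd^0.62·e^(0.033·RH+0.04·T) = 72.32 μm/a
  sum: 66.48 + 72.32 → r_corr = 138.8 μm/a
139 μm/a falls in (80, 200] for carbon steel → category C5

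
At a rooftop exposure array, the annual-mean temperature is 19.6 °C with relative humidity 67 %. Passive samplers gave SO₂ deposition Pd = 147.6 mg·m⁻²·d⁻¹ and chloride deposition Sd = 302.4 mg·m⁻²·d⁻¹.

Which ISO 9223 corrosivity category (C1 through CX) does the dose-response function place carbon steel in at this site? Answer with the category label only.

C5

carbon steel: f(T) = -0.054·(T−10) [T>10 °C] = -0.5184
  Pd branch = 1.77·Pd^0.52·e^(0.02·RH+f) = 54.04 μm/a
  Cl⁻ term: 0.102·302.4^0.62·exp(0.033·67+0.04·19.6) = 70.35
  r_corr = 54.04 + 70.35 = 124.4 μm/a
ISO 9223 Table 2 (carbon steel): 80 < 124 ≤ 200 μm/a ⇒ C5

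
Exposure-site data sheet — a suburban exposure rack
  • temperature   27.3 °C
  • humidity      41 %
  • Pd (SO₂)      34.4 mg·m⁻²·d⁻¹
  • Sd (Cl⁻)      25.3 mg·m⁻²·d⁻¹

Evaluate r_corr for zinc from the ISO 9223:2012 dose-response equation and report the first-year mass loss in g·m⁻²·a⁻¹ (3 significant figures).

zinc: f(T) = -0.071·(T−10) [T>10 °C] = -1.2283
  sulphur-dioxide contribution → 0.1181 μm/a
  chloride contribution → 1.56 μm/a
  total first-year rate 1.678 μm/a
Convert to mass loss: 1.678 μm/a × 7.14 g/cm³ = 11.98 g·m⁻²·a⁻¹

r_corr = 12.0 g·m⁻²·a⁻¹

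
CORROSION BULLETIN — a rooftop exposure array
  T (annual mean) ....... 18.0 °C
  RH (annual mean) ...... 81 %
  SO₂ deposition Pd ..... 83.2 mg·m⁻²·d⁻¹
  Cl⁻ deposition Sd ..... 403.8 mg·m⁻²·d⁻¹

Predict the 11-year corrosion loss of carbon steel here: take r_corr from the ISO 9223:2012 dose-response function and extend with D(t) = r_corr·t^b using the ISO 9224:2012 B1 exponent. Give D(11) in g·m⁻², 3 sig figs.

D(11) = 5.04e+03 g·m⁻²

carbon steel: T>10 °C ⇒ hinge -0.054·(18.0−10) = -0.4320
  sulphur-dioxide contribution → 57.86 μm/a
  chloride contribution → 125.3 μm/a
  total first-year rate 183.2 μm/a
Power-law: D(11) = r_corr · 11^0.523
  D(11) = 183.2 × 11^0.523 = 183.2 × 3.505 = 642 μm
  Mass loss = 642 μm × 7.85 g/cm³ = 5039 g·m⁻²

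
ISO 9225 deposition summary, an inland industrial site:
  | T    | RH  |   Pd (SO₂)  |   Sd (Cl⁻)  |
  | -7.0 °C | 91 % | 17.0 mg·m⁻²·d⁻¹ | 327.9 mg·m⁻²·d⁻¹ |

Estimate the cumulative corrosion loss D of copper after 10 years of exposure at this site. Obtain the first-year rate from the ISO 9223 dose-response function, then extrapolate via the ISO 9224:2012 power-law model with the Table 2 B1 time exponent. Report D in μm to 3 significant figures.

copper: temperature factor f = +0.126·(-17.0) = -2.1420
  Pd branch = 0.0053·Pd^0.26·e^(0.059·RH+f) = 0.279 μm/a
  Sd branch = 0.01025·Sd^0.27·e^(0.036·RH+0.049·T) = 0.9199 μm/a
  sum: 0.279 + 0.9199 → r_corr = 1.199 μm/a
Power-law: D(10) = r_corr · 10^0.667
  D(10) = 1.199 × 10^0.667 = 1.199 × 4.645 = 5.569 μm

D(10) = 5.57 μm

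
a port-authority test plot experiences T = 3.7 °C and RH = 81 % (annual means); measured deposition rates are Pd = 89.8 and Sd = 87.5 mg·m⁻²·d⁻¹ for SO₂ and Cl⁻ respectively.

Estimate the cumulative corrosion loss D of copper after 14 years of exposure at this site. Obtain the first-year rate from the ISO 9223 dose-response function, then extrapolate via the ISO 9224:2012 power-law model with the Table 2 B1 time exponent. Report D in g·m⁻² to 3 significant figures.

copper: f(T) = +0.126·(T−10) [T≤10 °C] = -0.7938
  Pd branch = 0.0053·Pd^0.26·e^(0.059·RH+f) = 0.9181 μm/a
  Sd branch = 0.01025·Sd^0.27·e^(0.036·RH+0.049·T) = 0.7589 μm/a
  sum: 0.9181 + 0.7589 → r_corr = 1.677 μm/a
ISO 9224: D(t) = r_corr · t^b with b = 0.667 (copper, B1)
  D(14) = 1.677 × 14^0.667 = 1.677 × 5.814 = 9.75 μm
  Mass loss = 9.75 μm × 8.96 g/cm³ = 87.36 g·m⁻²

D(14) = 87.4 g·m⁻²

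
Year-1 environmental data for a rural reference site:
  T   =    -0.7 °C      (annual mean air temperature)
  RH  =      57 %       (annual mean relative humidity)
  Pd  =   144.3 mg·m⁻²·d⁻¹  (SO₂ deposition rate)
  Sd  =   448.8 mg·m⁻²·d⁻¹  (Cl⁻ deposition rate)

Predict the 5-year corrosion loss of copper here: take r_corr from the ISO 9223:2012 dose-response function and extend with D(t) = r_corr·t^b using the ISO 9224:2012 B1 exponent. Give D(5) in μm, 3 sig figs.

copper: T≤10 °C ⇒ hinge +0.126·(-0.7−10) = -1.3482
  Pd branch = 0.0053·Pd^0.26·e^(0.059·RH+f) = 0.1448 μm/a
  Cl⁻ term: 0.01025·448.8^0.27·exp(0.036·57+0.049·-0.7) = 0.4009
  r_corr = 0.1448 + 0.4009 = 0.5457 μm/a
Power-law: D(5) = r_corr · 5^0.667
  D(5) = 0.5457 × 5^0.667 = 0.5457 × 2.926 = 1.596 μm

D(5) = 1.60 μm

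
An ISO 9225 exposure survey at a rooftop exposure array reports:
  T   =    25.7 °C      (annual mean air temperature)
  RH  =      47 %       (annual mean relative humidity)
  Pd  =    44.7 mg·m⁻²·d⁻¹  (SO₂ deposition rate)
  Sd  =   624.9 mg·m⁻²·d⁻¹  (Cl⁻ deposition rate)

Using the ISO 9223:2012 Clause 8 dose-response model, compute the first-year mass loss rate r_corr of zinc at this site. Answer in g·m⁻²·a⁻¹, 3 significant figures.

zinc: T>10 °C ⇒ hinge -0.071·(25.7−10) = -1.1147
  SO₂ term: 0.0129·44.7^0.44·exp(0.046·47-1.1147) = 0.1957
  Sd branch = 0.0175·Sd^0.57·e^(0.008·RH+0.085·T) = 8.885 μm/a
  r_corr = 0.1957 + 8.885 = 9.081 μm/a
Convert to mass loss: 9.081 μm/a × 7.14 g/cm³ = 64.84 g·m⁻²·a⁻¹

r_corr = 64.8 g·m⁻²·a⁻¹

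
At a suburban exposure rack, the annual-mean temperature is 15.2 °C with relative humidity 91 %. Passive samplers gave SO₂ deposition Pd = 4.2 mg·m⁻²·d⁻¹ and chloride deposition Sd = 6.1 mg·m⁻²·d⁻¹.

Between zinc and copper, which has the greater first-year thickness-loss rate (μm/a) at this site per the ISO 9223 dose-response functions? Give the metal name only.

copper

zinc: f(T) = -0.071·(T−10) [T>10 °C] = -0.3692
  Pd branch = 0.0129·Pd^0.44·e^(0.046·RH+f) = 1.103 μm/a
  Sd branch = 0.0175·Sd^0.57·e^(0.008·RH+0.085·T) = 0.3698 μm/a
  sum: 1.103 + 0.3698 → r_corr = 1.472 μm/a
copper: temperature factor f = -0.080·(5.2) = -0.4160
  Pd branch = 0.0053·Pd^0.26·e^(0.059·RH+f) = 1.09 μm/a
  Cl⁻ term: 0.01025·6.1^0.27·exp(0.036·91+0.049·15.2) = 0.9311
  r_corr = 1.09 + 0.9311 = 2.021 μm/a
Ordering by μm/a: copper (2.02) > zinc (1.47)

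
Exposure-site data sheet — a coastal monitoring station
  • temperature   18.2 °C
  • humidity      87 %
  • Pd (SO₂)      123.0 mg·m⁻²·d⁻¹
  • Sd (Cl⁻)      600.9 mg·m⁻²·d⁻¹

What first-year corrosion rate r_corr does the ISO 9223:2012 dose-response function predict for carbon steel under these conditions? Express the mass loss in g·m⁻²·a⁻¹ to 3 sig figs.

r_corr = 2.17e+03 g·m⁻²·a⁻¹

carbon steel: T>10 °C ⇒ hinge -0.054·(18.2−10) = -0.4428
  sulphur-dioxide contribution → 79.08 μm/a
  chloride contribution → 197 μm/a
  ⇒ r_corr(carbon steel) = 276.1 μm/a
Convert to mass loss: 276.1 μm/a × 7.85 g/cm³ = 2167 g·m⁻²·a⁻¹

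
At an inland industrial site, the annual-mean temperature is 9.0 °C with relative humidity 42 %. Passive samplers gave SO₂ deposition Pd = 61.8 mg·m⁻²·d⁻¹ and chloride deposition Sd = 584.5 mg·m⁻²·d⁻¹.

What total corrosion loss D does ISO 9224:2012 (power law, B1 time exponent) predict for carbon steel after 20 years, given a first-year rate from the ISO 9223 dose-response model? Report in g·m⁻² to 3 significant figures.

carbon steel: T≤10 °C ⇒ hinge +0.150·(9.0−10) = -0.1500
  Pd branch = 1.77·Pd^0.52·e^(0.02·RH+f) = 30.13 μm/a
  Cl⁻ term: 0.102·584.5^0.62·exp(0.033·42+0.04·9.0) = 30.36
  r_corr = 30.13 + 30.36 = 60.49 μm/a
Long-term exponent b (ISO 9224 Table 2, B1) = 0.523
  D(20) = 60.49 × 20^0.523 = 60.49 × 4.791 = 289.8 μm
  Mass loss = 289.8 μm × 7.85 g/cm³ = 2275 g·m⁻²

D(20) = 2.27e+03 g·m⁻²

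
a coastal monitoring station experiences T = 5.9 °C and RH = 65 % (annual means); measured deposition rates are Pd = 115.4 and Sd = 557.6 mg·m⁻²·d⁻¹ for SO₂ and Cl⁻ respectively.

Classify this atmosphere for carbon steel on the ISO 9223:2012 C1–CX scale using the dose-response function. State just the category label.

C5

carbon steel: T≤10 °C ⇒ hinge +0.150·(5.9−10) = -0.6150
  Pd branch = 1.77·Pd^0.52·e^(0.02·RH+f) = 41.48 μm/a
  Cl⁻ term: 0.102·557.6^0.62·exp(0.033·65+0.04·5.9) = 55.64
  sum: 41.48 + 55.64 → r_corr = 97.12 μm/a
Category bounds: 80…200 μm/a bracket r_corr ⇒ C5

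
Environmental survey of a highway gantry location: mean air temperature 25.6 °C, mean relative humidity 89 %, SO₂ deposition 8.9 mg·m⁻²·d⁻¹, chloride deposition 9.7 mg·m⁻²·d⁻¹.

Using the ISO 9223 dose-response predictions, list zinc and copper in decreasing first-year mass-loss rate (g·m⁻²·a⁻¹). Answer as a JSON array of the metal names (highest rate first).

zinc: temperature factor f = -0.071·(15.6) = -1.1076
  SO₂ term: 0.0129·8.9^0.44·exp(0.046·89-1.1076) = 0.6688
  Cl⁻ term: 0.0175·9.7^0.57·exp(0.008·89+0.085·25.6) = 1.147
  r_corr = 0.6688 + 1.147 = 1.816 μm/a
  mass loss = 1.816 μm/a × 7.14 g/cm³ = 12.97 g·m⁻²·a⁻¹
copper: f(T) = -0.080·(T−10) [T>10 °C] = -1.2480
  SO₂ term: 0.0053·8.9^0.26·exp(0.059·89-1.2480) = 0.5124
  Sd branch = 0.01025·Sd^0.27·e^(0.036·RH+0.049·T) = 1.635 μm/a
  sum: 0.5124 + 1.635 → r_corr = 2.147 μm/a
  mass loss = 2.147 μm/a × 8.96 g/cm³ = 19.24 g·m⁻²·a⁻¹
Ordering by g·m⁻²·a⁻¹: copper (19.2) > zinc (13)

["copper", "zinc"]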